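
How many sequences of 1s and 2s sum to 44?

Condition on the final move: it is a 1-step (f(n-1) ways to get there) or a 2-step (f(n-2) ways), so f(n) = f(n-1) + f(n-2), with f(1)=1, f(2)=2.
Computing successive values: f(1)=1, f(2)=2, f(3)=3, f(4)=5, f(5)=8, f(6)=13, f(7)=21, f(8)=34, f(9)=55, f(10)=89, f(11)=144, f(12)=233, f(13)=377, f(14)=610, f(15)=987, f(16)=1597, f(17)=2584, f(18)=4181, f(19)=6765, f(20)=10946, f(21)=17711, f(22)=28657, f(23)=46368, f(24)=75025, f(25)=121393, f(26)=196418, f(27)=317811, f(28)=514229, f(29)=832040, f(30)=1346269, f(31)=2178309, f(32)=3524578, f(33)=5702887, f(34)=9227465, f(35)=14930352, f(36)=24157817, f(37)=39088169, f(38)=63245986, f(39)=102334155, f(40)=165580141, f(41)=267914296, f(42)=433494437, f(43)=701408733, f(44)=1134903170.

Final answer: 1134903170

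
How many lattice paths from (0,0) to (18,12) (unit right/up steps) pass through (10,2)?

Paths (0,0)->(10,2): C(12,2) = 66.
Paths (10,2)->(18,12): C(18,10) = 43758.
By multiplication principle: 66 x 43758.

Final answer: 2888028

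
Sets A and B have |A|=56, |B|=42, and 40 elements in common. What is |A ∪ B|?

|A union B| = |A| + |B| - |A intersect B| = 56 + 42 - 40.

Final answer: 58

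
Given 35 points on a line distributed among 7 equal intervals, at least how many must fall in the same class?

By pigeonhole with 35 objects and 7 categories: ceiling(35/7).

Final answer: 5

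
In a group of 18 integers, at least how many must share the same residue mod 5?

There are 5 possible values for residue mod 5. With 18 integers and 5 categories, by pigeonhole: ceiling(18/5).

Final answer: 4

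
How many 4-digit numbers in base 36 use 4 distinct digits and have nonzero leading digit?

The leading digit has 35 choices (anything but zero); the next has 35 (anything but the first), then 34, and so on, one fewer each time.
Total: 35 x 35 x 34 x 33.

Final answer: 1374450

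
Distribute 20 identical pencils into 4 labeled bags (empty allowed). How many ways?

Stars and bars: C(n+k-1, k-1) = C(23,3).

Final answer: C(23,3) = 1771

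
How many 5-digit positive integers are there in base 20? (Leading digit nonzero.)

These are the integers in [20^4, 20^5), so the count is 20^5 - 20^4 = 19 x 20^4.

Final answer: 3040000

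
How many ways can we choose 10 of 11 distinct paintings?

C(11,10) = 11!/(10! x 1!).

Final answer: \binom{11}{10} = 11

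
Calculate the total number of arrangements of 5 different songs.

The number of ways to arrange 5 distinct objects is 5!.

Final answer: 5! = 120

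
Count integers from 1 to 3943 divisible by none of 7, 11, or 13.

|div by 7|=563, |div by 11|=358, |div by 13|=303.
|div by 7&11|=51, |div by 7&13|=43, |div by 11&13|=27, |div by all|=3.
By inclusion-exclusion, divisible by at least one: 563+358+303-51-43-27+3 = 1106.
Not divisible by any: 3943 - 1106.

Final answer: 2837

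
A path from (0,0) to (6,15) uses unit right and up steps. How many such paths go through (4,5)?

Paths (0,0)->(4,5): C(9,5) = 126.
Paths (4,5)->(6,15): C(12,10) = 66.
By multiplication principle: 126 x 66.

Final answer: 8316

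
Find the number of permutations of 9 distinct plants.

The number of ways to arrange 9 distinct objects is 9!.

Final answer: 9! = 362880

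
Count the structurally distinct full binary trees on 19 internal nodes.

This is counted by the nth Catalan number C_n. Here n = 19.
C_n = C(2n,n)/(n+1), so C_{19} = C(38,19)/20 = 35345263800/20.

Final answer: C_{19} = 1767263190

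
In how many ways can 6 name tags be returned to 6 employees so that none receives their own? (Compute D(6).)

D(n) = (n-1)(D(n-1) + D(n-2)), D(0)=1, D(1)=0.
D(2) = 1 x (0 + 1) = 1
D(3) = 2 x (1 + 0) = 2
D(4) = 3 x (2 + 1) = 9
D(5) = 4 x (9 + 2) = 44
D(6) = 5 x (D(5) + D(4)) = 5 x (44 + 9)

Final answer: D(6) = 265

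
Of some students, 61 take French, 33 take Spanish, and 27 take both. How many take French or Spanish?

|A union B| = |A| + |B| - |A intersect B| = 61 + 33 - 27.

Final answer: 67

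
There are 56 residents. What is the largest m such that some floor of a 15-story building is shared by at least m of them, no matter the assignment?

There are 15 possible values for floor of a 15-story building. With 56 residents and 15 categories, by pigeonhole: ceiling(56/15).

Final answer: 4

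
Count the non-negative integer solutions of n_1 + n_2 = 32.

Stars and bars with 32 stars and 1 bars:
C(32+2-1, 2-1) = C(33,1).

Final answer: C(33,1) = 33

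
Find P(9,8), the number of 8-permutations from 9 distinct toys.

P(9,8) = 9!/(9-8)! = 9!/1!.

Final answer: P(9,8) = 362880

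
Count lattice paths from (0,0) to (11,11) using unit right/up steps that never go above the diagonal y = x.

Total monotonic paths to (11,11): C(22,11) = 705432.
Paths that cross above y=x (reflection bijection): C(22,12) = 646646.
Valid Dyck paths: 705432 - 646646.
(These counts are the Catalan numbers.)

Final answer: C_{11} = 58786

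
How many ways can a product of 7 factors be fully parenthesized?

The structures are counted by the Catalan number C_n. Here n = 7 - 1 = 6.
C_n = C(2n,n)/(n+1), so C_{6} = C(12,6)/7 = 924/7.

Final answer: C_{6} = 132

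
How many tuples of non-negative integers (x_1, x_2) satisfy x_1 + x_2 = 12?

Stars and bars with 12 stars and 1 bars:
C(12+2-1, 2-1) = C(13,1).

Final answer: C(13,1) = 13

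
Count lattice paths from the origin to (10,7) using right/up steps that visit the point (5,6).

Paths (0,0)->(5,6): C(11,6) = 462.
Paths (5,6)->(10,7): C(6,1) = 6.
By multiplication principle: 462 x 6.

Final answer: 2772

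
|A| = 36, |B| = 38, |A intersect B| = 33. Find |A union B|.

|A union B| = |A| + |B| - |A intersect B| = 36 + 38 - 33.

Final answer: 41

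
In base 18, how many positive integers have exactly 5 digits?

These are the integers in [18^4, 18^5), so the count is 18^5 - 18^4 = 17 x 18^4.

Final answer: 1784592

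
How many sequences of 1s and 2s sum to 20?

Let f(n) be the number of climbs. Removing the last move (1 or 2 steps) gives f(n) = f(n-1) + f(n-2); base cases f(1)=1, f(2)=2.
Building up term by term: f(1)=1, f(2)=2, f(3)=3, f(4)=5, f(5)=8, f(6)=13, f(7)=21, f(8)=34, f(9)=55, f(10)=89, f(11)=144, f(12)=233, f(13)=377, f(14)=610, f(15)=987, f(16)=1597, f(17)=2584, f(18)=4181, f(19)=6765, f(20)=10946.

Final answer: 10946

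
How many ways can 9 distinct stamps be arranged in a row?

The number of ways to arrange 9 distinct objects is 9!.

Final answer: 9! = 362880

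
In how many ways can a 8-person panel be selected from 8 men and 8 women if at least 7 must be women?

Sum over valid woman counts:
C(8,7)C(8,1) = 64
C(8,8)C(8,0) = 1
Total: 64 + 1.

Final answer: 65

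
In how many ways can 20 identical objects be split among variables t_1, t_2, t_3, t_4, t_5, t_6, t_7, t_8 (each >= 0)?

Stars and bars with 20 stars and 7 bars:
C(20+8-1, 8-1) = C(27,7).

Final answer: C(27,7) = 888030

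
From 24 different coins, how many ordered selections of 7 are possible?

P(24,7) = 24!/(24-7)! = 24!/17!.

Final answer: P(24,7) = 1744364160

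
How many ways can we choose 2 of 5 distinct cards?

C(5,2) = 5!/(2! x (5-2)!).

Final answer: C(5,2) = 10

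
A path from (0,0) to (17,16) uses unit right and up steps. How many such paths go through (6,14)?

Paths (0,0)->(6,14): C(20,14) = 38760.
Paths (6,14)->(17,16): C(13,2) = 78.
By multiplication principle: 38760 x 78.

Final answer: 3023280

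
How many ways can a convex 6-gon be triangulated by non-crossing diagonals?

The structures are counted by the Catalan number C_n. Here n = 6 - 2 = 4.
C_n = (2n)!/(n!(n+1)!), so C_{4} = 8!/(4! x 5!) = C(8,4)/5 = 70/5.

Final answer: C_{4} = 14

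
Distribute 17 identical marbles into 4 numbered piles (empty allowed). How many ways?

Stars and bars: C(n+k-1, k-1) = C(20,3).

Final answer: C(20,3) = 1140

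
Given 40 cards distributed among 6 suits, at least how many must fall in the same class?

By pigeonhole with 40 objects and 6 categories: ceiling(40/6).

Final answer: 7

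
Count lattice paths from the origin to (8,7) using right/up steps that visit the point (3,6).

Paths (0,0)->(3,6): C(9,6) = 84.
Paths (3,6)->(8,7): C(6,1) = 6.
By multiplication principle: 84 x 6.

Final answer: 504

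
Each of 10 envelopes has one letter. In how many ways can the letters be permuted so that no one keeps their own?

Use the recurrence D(n) = (n-1)(D(n-1) + D(n-2)) with D(0)=1, D(1)=0.
D(2) = 1 x (0 + 1) = 1
D(3) = 2 x (1 + 0) = 2
D(4) = 3 x (2 + 1) = 9
D(5) = 4 x (9 + 2) = 44
D(6) = 5 x (44 + 9) = 265
D(7) = 6 x (265 + 44) = 1854
D(8) = 7 x (1854 + 265) = 14833
D(9) = 8 x (14833 + 1854) = 133496
D(10) = 9 x (D(9) + D(8)) = 9 x (133496 + 14833)

Final answer: D(10) = 1334961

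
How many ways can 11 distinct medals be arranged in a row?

The number of ways to arrange 11 distinct objects is 11!.

Final answer: 11! = 39916800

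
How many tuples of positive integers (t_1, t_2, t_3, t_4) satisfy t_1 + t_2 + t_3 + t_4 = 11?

Substitute t'_i = t_i - 1 (so t'_i >= 0). Then sum t'_i = 11 - 4 = 7.
Stars and bars: C(7+4-1, 4-1) = C(10,3).

Final answer: C(10,3) = 120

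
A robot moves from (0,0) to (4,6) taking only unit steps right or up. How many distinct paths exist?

Each path has 4 right steps and 6 up steps in some order (10 steps total).
Choose which 6 of the 10 steps are up: C(10,6).

Final answer: C(10,6) = 210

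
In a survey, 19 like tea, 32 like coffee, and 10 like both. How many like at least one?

|A union B| = |A| + |B| - |A intersect B| = 19 + 32 - 10.

Final answer: 41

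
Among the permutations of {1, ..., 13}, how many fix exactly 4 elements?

Choose which 4 elements are fixed: C(13,4) = 715.
Derange the remaining 9 using D(j) = (j-1)(D(j-1) + D(j-2)), D(0)=1, D(1)=0: D(2)=1, D(3)=2, D(4)=9, D(5)=44, D(6)=265, D(7)=1854, D(8)=14833, D(9)=133496.
Total: 715 x 133496.

Final answer: C(13,4) D(9) = 95449640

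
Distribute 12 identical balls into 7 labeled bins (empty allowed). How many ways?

Stars and bars: C(n+k-1, k-1) = C(18,6).

Final answer: C(18,6) = 18564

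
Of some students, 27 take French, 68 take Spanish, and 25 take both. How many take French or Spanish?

|A union B| = |A| + |B| - |A intersect B| = 27 + 68 - 25.

Final answer: 70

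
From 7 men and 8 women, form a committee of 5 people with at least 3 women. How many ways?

Sum over valid woman counts:
C(8,3)C(7,2) = 1176
C(8,4)C(7,1) = 490
C(8,5)C(7,0) = 56
Total: 1176 + 490 + 56.

Final answer: 1722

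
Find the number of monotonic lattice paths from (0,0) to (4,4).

Each path has 4 right steps and 4 up steps in some order (8 steps total).
Choose which 4 of the 8 steps are up: C(8,4).

Final answer: C(8,4) = 70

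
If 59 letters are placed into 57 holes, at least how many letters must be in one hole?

By the pigeonhole principle: ceiling(59/57).

Final answer: 2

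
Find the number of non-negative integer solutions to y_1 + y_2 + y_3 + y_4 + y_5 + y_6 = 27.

Stars and bars with 27 stars and 5 bars:
C(27+6-1, 6-1) = C(32,5).

Final answer: C(32,5) = 201376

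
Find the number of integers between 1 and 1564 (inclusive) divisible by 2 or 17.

Multiples of 2: 782. Multiples of 17: 92. Of both (lcm=34): 46.
By inclusion-exclusion: 782 + 92 - 46.

Final answer: 828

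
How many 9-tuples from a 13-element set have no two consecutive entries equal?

First character: 13 choices. Each subsequent: 12 choices (must differ from the previous one).
Total: 13 x 12^8.

Final answer: 13 x 12^{8} = 5589762048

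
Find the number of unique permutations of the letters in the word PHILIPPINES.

Letters (E:1, H:1, I:3, L:1, N:1, P:3, S:1). Total letters: 11.
Permutations = 11!/(3! x 3!).

Final answer: 1108800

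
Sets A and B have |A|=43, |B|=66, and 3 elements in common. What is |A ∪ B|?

|A union B| = |A| + |B| - |A intersect B| = 43 + 66 - 3.

Final answer: 106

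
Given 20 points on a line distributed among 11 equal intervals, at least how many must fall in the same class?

By pigeonhole with 20 objects and 11 categories: ceiling(20/11).

Final answer: 2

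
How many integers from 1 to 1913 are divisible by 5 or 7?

Multiples of 5: 382. Multiples of 7: 273. Of both (lcm=35): 54.
By inclusion-exclusion: 382 + 273 - 54.

Final answer: 601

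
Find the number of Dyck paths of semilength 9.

Total monotonic paths to (9,9): C(18,9) = 48620.
A path is bad iff it touches y = x + 1; reflecting its initial segment maps bad paths bijectively onto all paths to (8,10), of which there are C(18,10) = 43758.
Valid Dyck paths: 48620 - 43758.
(Equivalently, C_{9} = C(18,9)/10 = 48620/10.)

Final answer: C_{9} = 4862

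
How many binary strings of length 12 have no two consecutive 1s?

Classify by the final bit: ...0 gives a(n-1) strings, ...01 gives a(n-2) strings. Thus a(n) = a(n-1) + a(n-2) with a(1)=2, a(2)=3.
Building up term by term: a(1)=2, a(2)=3, a(3)=5, a(4)=8, a(5)=13, a(6)=21, a(7)=34, a(8)=55, a(9)=89, a(10)=144, a(11)=233, a(12)=377.

Final answer: 377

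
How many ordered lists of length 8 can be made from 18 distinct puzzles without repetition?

P(18,8) = 18!/(18-8)! = 18!/10!.

Final answer: P(18,8) = 1764322560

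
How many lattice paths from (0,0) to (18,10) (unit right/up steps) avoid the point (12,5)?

Total paths to (18,10): C(28,10) = 13123110.
Paths through (12,5): C(17,5) x C(11,5) = 2858856.
Avoiding (12,5): 13123110 - 2858856.

Final answer: 10264254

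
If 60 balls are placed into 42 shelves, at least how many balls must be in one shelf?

By the pigeonhole principle: ceiling(60/42).

Final answer: 2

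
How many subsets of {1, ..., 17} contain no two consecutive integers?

Let a(n) count such subsets of {1, ..., n}. Either n is excluded (a(n-1) ways) or n is included, forcing n-1 out (a(n-2) ways), so a(n) = a(n-1) + a(n-2) with a(1)=2, a(2)=3.
Building up term by term: a(1)=2, a(2)=3, a(3)=5, a(4)=8, a(5)=13, a(6)=21, a(7)=34, a(8)=55, a(9)=89, a(10)=144, a(11)=233, a(12)=377, a(13)=610, a(14)=987, a(15)=1597, a(16)=2584, a(17)=4181.

Final answer: 4181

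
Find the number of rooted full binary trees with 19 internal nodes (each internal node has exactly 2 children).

This is counted by the nth Catalan number C_n. Here n = 19.
C_n = C(2n,n)/(n+1), so C_{19} = C(38,19)/20 = 35345263800/20.

Final answer: C_{19} = 1767263190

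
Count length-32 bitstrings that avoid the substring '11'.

Let a(n) count valid strings. If the last bit is 0 the prefix is any valid string of length n-1; if it is 1 the string must end in 01 with a valid prefix of length n-2. So a(n) = a(n-1) + a(n-2), a(1)=2, a(2)=3.
Computing successive values: a(1)=2, a(2)=3, a(3)=5, a(4)=8, a(5)=13, a(6)=21, a(7)=34, a(8)=55, a(9)=89, a(10)=144, a(11)=233, a(12)=377, a(13)=610, a(14)=987, a(15)=1597, a(16)=2584, a(17)=4181, a(18)=6765, a(19)=10946, a(20)=17711, a(21)=28657, a(22)=46368, a(23)=75025, a(24)=121393, a(25)=196418, a(26)=317811, a(27)=514229, a(28)=832040, a(29)=1346269, a(30)=2178309, a(31)=3524578, a(32)=5702887.

Final answer: 5702887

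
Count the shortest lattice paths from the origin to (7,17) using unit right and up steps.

Each path has 7 right steps and 17 up steps in some order (24 steps total).
Choose which 17 of the 24 steps are up: C(24,17).

Final answer: C(24,17) = 346104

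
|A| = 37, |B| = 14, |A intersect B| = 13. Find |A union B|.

|A union B| = |A| + |B| - |A intersect B| = 37 + 14 - 13.

Final answer: 38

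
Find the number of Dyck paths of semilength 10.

Total monotonic paths to (10,10): C(20,10) = 184756.
Reflecting each bad path at its first crossing gives a bijection with paths to (9,11): C(20,11) = 167960.
Valid Dyck paths: 184756 - 167960.
(This is the Catalan number C_{10}.)

Final answer: C_{10} = 16796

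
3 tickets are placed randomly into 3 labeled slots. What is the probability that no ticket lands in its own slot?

Derangements satisfy D(n) = (n-1)(D(n-1) + D(n-2)), starting from D(0)=1, D(1)=0.
Building up: D(2)=1, D(3)=2.
Total arrangements: 3! = 6.
Probability = D(3)/3! = 1/3.

Final answer: D(3)/3! = 2/6 = 0.333333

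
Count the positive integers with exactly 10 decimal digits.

The leading digit cannot be 0 (9 options); the other 9 digits can be anything (10 options each).
Total: 9 x 10^9.

Final answer: 9000000000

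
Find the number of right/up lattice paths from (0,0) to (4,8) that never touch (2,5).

Total paths to (4,8): C(12,8) = 495.
Paths through (2,5): C(7,5) x C(5,3) = 210.
Avoiding (2,5): 495 - 210.

Final answer: 285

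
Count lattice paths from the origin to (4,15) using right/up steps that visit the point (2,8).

Paths (0,0)->(2,8): C(10,8) = 45.
Paths (2,8)->(4,15): C(9,7) = 36.
By multiplication principle: 45 x 36.

Final answer: 1620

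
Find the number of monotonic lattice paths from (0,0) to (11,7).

Each path has 11 right steps and 7 up steps in some order (18 steps total).
Choose which 7 of the 18 steps are up: C(18,7).

Final answer: C(18,7) = 31824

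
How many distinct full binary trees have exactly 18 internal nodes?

The structures are counted by the Catalan number C_n. Here n = 18.
Using C_0 = 1 and C_(k+1) = C_k x 2(2k+1)/(k+2), build up term by term: C_1=1, C_2=2, C_3=5, C_4=14, C_5=42, C_6=132, C_7=429, C_8=1430, C_9=4862, C_10=16796, C_11=58786, C_12=208012, C_13=742900, C_14=2674440, C_15=9694845, C_16=35357670, C_17=129644790, C_18=477638700.

Final answer: C_{18} = 477638700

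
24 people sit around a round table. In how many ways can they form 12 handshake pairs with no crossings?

This is counted by the nth Catalan number C_n. Here n = 24/2 = 12.
C_n = C(2n,n) - C(2n,n+1), so C_{12} = C(24,12) - C(24,13) = 2704156 - 2496144.

Final answer: C_{12} = 208012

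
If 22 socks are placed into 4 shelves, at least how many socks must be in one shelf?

By the pigeonhole principle: ceiling(22/4).

Final answer: 6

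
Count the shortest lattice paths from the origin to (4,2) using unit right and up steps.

Each path has 4 right steps and 2 up steps in some order (6 steps total).
Choose which 2 of the 6 steps are up: C(6,2).

Final answer: C(6,2) = 15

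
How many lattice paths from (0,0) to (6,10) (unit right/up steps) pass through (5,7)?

Paths (0,0)->(5,7): C(12,7) = 792.
Paths (5,7)->(6,10): C(4,3) = 4.
By multiplication principle: 792 x 4.

Final answer: 3168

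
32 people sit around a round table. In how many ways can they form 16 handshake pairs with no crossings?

This is a standard Catalan-number count: the answer is C_n. Here n = 32/2 = 16.
C_n = C(2n,n)/(n+1), so C_{16} = C(32,16)/17 = 601080390/17.

Final answer: C_{16} = 35357670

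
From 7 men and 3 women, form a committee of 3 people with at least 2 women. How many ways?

Sum over valid woman counts:
C(3,2)C(7,1) = 21
C(3,3)C(7,0) = 1
Total: 21 + 1.

Final answer: 22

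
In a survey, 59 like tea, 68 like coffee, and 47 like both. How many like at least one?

|A union B| = |A| + |B| - |A intersect B| = 59 + 68 - 47.

Final answer: 80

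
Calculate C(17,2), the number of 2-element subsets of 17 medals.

C(17,2) = 17!/(2! x (17-2)!).

Final answer: C(17,2) = 136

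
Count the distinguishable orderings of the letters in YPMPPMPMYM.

Letters (M:4, P:4, Y:2). Total letters: 10.
Permutations = 10!/(4! x 4! x 2!).

Final answer: 3150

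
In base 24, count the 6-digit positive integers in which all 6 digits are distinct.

First digit: 23 (nonzero). Second: 23 (not first). Third: 22, etc.
Total: 23 x 23 x 22 x 21 x 20 x 19.

Final answer: 92871240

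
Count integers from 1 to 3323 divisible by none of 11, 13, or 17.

|div by 11|=302, |div by 13|=255, |div by 17|=195.
|div by 11&13|=23, |div by 11&17|=17, |div by 13&17|=15, |div by all|=1.
By inclusion-exclusion, divisible by at least one: 302+255+195-23-17-15+1 = 698.
Not divisible by any: 3323 - 698.

Final answer: 2625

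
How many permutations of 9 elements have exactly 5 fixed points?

Choose which 5 elements are fixed: C(9,5) = 126.
Derange the remaining 4 using D(j) = (j-1)(D(j-1) + D(j-2)), D(0)=1, D(1)=0: D(2)=1, D(3)=2, D(4)=9.
Total: 126 x 9.

Final answer: C(9,5) D(4) = 1134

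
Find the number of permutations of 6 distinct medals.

The number of ways to arrange 6 distinct objects is 6!.

Final answer: 6! = 720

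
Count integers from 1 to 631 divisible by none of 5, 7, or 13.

|div by 5|=126, |div by 7|=90, |div by 13|=48.
|div by 5&7|=18, |div by 5&13|=9, |div by 7&13|=6, |div by all|=1.
By inclusion-exclusion, divisible by at least one: 126+90+48-18-9-6+1 = 232.
Not divisible by any: 631 - 232.

Final answer: 399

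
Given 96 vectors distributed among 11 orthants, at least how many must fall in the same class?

By pigeonhole with 96 objects and 11 categories: ceiling(96/11).

Final answer: 9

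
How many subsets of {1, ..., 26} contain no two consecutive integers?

Condition on whether n belongs to the subset: if not, any valid subset of {1, ..., n-1} works (a(n-1)); if so, n-1 is excluded and the rest is a valid subset of {1, ..., n-2} (a(n-2)). Hence a(n) = a(n-1) + a(n-2), a(1)=2, a(2)=3.
Computing successive values: a(1)=2, a(2)=3, a(3)=5, a(4)=8, a(5)=13, a(6)=21, a(7)=34, a(8)=55, a(9)=89, a(10)=144, a(11)=233, a(12)=377, a(13)=610, a(14)=987, a(15)=1597, a(16)=2584, a(17)=4181, a(18)=6765, a(19)=10946, a(20)=17711, a(21)=28657, a(22)=46368, a(23)=75025, a(24)=121393, a(25)=196418, a(26)=317811.

Final answer: 317811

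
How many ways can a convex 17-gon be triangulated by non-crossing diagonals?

This is a standard Catalan-number count: the answer is C_n. Here n = 17 - 2 = 15.
C_n = C(2n,n) - C(2n,n+1), so C_{15} = C(30,15) - C(30,16) = 155117520 - 145422675.

Final answer: C_{15} = 9694845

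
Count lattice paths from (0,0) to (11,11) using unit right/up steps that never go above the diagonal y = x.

Total monotonic paths to (11,11): C(22,11) = 705432.
Paths that cross above y=x (reflection bijection): C(22,12) = 646646.
Valid Dyck paths: 705432 - 646646.
(This is the Catalan number C_{11}.)

Final answer: C_{11} = 58786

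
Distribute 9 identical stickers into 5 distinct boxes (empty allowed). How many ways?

Stars and bars: C(n+k-1, k-1) = C(13,4).

Final answer: C(13,4) = 715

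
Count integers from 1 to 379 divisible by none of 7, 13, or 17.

|div by 7|=54, |div by 13|=29, |div by 17|=22.
|div by 7&13|=4, |div by 7&17|=3, |div by 13&17|=1, |div by all|=0.
By inclusion-exclusion, divisible by at least one: 54+29+22-4-3-1+0 = 97.
Not divisible by any: 379 - 97.

Final answer: 282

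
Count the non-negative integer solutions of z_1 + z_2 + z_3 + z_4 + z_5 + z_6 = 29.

Stars and bars with 29 stars and 5 bars:
C(29+6-1, 6-1) = C(34,5).

Final answer: C(34,5) = 278256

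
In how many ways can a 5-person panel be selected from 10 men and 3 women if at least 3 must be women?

Sum over valid woman counts:
C(3,3)C(10,2).

Final answer: 45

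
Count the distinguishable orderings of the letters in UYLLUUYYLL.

Letters (L:4, U:3, Y:3). Total letters: 10.
Permutations = 10!/(4! x 3! x 3!).

Final answer: 4200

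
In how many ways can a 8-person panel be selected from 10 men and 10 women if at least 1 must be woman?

Sum over valid woman counts:
C(10,1)C(10,7) = 1200
C(10,2)C(10,6) = 9450
C(10,3)C(10,5) = 30240
C(10,4)C(10,4) = 44100
C(10,5)C(10,3) = 30240
C(10,6)C(10,2) = 9450
C(10,7)C(10,1) = 1200
C(10,8)C(10,0) = 45
Total: 1200 + 9450 + 30240 + 44100 + 30240 + 9450 + 1200 + 45.

Final answer: 125925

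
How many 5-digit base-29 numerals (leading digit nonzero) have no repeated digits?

The leading digit has 28 choices (anything but zero); the next has 28 (anything but the first), then 27, and so on, one fewer each time.
Total: 28 x 28 x 27 x 26 x 25.

Final answer: 13759200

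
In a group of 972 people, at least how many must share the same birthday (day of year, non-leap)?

There are 365 possible values for birthday (day of year, non-leap). With 972 people and 365 categories, by pigeonhole: ceiling(972/365).

Final answer: 3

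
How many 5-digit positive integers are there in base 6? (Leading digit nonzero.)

In base 6, the leading digit has 5 choices (1..5); each of the remaining 4 digits has 6 choices.
Total: 5 x 6^4.

Final answer: 6480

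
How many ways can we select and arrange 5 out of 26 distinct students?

P(26,5) = 26!/(26-5)! = 26!/21!.

Final answer: P(26,5) = 7893600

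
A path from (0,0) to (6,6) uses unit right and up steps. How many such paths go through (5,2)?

Paths (0,0)->(5,2): C(7,2) = 21.
Paths (5,2)->(6,6): C(5,4) = 5.
By multiplication principle: 21 x 5.

Final answer: 105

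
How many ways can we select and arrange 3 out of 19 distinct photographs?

P(19,3) = 19!/(19-3)! = 19!/16!.

Final answer: P(19,3) = 5814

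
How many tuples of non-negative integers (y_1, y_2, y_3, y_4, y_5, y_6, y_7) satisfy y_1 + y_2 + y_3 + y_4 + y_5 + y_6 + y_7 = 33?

Stars and bars with 33 stars and 6 bars:
C(33+7-1, 7-1) = C(39,6).

Final answer: C(39,6) = 3262623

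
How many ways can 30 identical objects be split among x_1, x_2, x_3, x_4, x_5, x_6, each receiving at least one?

Substitute x'_i = x_i - 1 (so x'_i >= 0). Then sum x'_i = 30 - 6 = 24.
Stars and bars: C(24+6-1, 6-1) = C(29,5).

Final answer: C(29,5) = 118755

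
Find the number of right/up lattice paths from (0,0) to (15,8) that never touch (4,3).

Total paths to (15,8): C(23,8) = 490314.
Paths through (4,3): C(7,3) x C(16,5) = 152880.
Avoiding (4,3): 490314 - 152880.

Final answer: 337434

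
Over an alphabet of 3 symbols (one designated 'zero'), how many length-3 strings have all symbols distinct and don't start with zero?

The leading digit has 2 choices (anything but zero); the next has 2 (anything but the first), then 1, and so on, one fewer each time.
Total: 2 x 2 x 1.

Final answer: 4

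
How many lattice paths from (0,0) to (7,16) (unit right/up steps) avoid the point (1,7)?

Total paths to (7,16): C(23,16) = 245157.
Paths through (1,7): C(8,7) x C(15,9) = 40040.
Avoiding (1,7): 245157 - 40040.

Final answer: 205117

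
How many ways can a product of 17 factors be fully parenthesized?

The structures are counted by the Catalan number C_n. Here n = 17 - 1 = 16.
C_n = C(2n,n) - C(2n,n+1), so C_{16} = C(32,16) - C(32,17) = 601080390 - 565722720.

Final answer: C_{16} = 35357670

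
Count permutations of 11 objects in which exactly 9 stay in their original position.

Choose which 9 elements are fixed: C(11,9) = 55.
Derange the remaining 2 using D(j) = (j-1)(D(j-1) + D(j-2)), D(0)=1, D(1)=0: D(2)=1.
Total: 55 x 1.

Final answer: C(11,9) D(2) = 55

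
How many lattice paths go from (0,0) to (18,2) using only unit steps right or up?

Each path has 18 right steps and 2 up steps in some order (20 steps total).
Choose which 2 of the 20 steps are up: C(20,2).

Final answer: C(20,2) = 190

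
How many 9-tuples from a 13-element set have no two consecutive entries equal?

First character: 13 choices. Each subsequent: 12 choices (must differ from the previous one).
Total: 13 x 12^8.

Final answer: 13 x 12^{8} = 5589762048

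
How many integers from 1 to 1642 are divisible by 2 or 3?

Multiples of 2: 821. Multiples of 3: 547. Of both (lcm=6): 273.
By inclusion-exclusion: 821 + 547 - 273.

Final answer: 1095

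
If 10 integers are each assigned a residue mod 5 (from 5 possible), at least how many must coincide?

There are 5 possible values for residue mod 5. With 10 integers and 5 categories, by pigeonhole: ceiling(10/5).

Final answer: 2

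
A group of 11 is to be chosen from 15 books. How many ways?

C(15,11) = 15!/(11! x 4!).

Final answer: \binom{15}{11} = 1365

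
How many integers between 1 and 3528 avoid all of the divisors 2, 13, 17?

|div by 2|=1764, |div by 13|=271, |div by 17|=207.
|div by 2&13|=135, |div by 2&17|=103, |div by 13&17|=15, |div by all|=7.
By inclusion-exclusion, divisible by at least one: 1764+271+207-135-103-15+7 = 1996.
Not divisible by any: 3528 - 1996.

Final answer: 1532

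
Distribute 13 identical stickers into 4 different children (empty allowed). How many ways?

Stars and bars: C(n+k-1, k-1) = C(16,3).

Final answer: C(16,3) = 560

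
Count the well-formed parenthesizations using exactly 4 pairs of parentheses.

This is counted by the nth Catalan number C_n. Here n = 4 (pairs).
C_n = C(2n,n) - C(2n,n+1), so C_{4} = C(8,4) - C(8,5) = 70 - 56.

Final answer: C_{4} = 14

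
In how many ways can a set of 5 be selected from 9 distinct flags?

C(9,5) = 9!/(5! x 4!).

Final answer: \binom{9}{5} = 126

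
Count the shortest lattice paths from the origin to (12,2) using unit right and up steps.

Each path has 12 right steps and 2 up steps in some order (14 steps total).
Choose which 2 of the 14 steps are up: C(14,2).

Final answer: C(14,2) = 91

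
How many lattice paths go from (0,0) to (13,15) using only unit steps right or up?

Each path has 13 right steps and 15 up steps in some order (28 steps total).
Choose which 15 of the 28 steps are up: C(28,15).

Final answer: C(28,15) = 37442160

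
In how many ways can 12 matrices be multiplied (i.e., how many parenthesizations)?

The structures are counted by the Catalan number C_n. Here n = 12 - 1 = 11.
C_n = (2n)!/(n!(n+1)!), so C_{11} = 22!/(11! x 12!) = C(22,11)/12 = 705432/12.

Final answer: C_{11} = 58786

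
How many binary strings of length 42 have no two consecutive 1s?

A valid string ends in 0 (append to any length-(n-1) valid string) or in 01 (append to any length-(n-2) valid string), so a(n) = a(n-1) + a(n-2) with a(1)=2, a(2)=3.
Computing successive values: a(1)=2, a(2)=3, a(3)=5, a(4)=8, a(5)=13, a(6)=21, a(7)=34, a(8)=55, a(9)=89, a(10)=144, a(11)=233, a(12)=377, a(13)=610, a(14)=987, a(15)=1597, a(16)=2584, a(17)=4181, a(18)=6765, a(19)=10946, a(20)=17711, a(21)=28657, a(22)=46368, a(23)=75025, a(24)=121393, a(25)=196418, a(26)=317811, a(27)=514229, a(28)=832040, a(29)=1346269, a(30)=2178309, a(31)=3524578, a(32)=5702887, a(33)=9227465, a(34)=14930352, a(35)=24157817, a(36)=39088169, a(37)=63245986, a(38)=102334155, a(39)=165580141, a(40)=267914296, a(41)=433494437, a(42)=701408733.

Final answer: 701408733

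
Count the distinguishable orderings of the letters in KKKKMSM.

Letters (K:4, M:2, S:1). Total letters: 7.
Permutations = 7!/(4! x 2!).

Final answer: 105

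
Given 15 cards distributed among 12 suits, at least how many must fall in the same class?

By pigeonhole with 15 objects and 12 categories: ceiling(15/12).

Final answer: 2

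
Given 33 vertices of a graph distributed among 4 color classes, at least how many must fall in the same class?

By pigeonhole with 33 objects and 4 categories: ceiling(33/4).

Final answer: 9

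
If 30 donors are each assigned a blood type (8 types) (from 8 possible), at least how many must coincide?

There are 8 possible values for blood type (8 types). With 30 donors and 8 categories, by pigeonhole: ceiling(30/8).

Final answer: 4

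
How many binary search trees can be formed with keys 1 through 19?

This is counted by the nth Catalan number C_n. Here n = 19.
C_n = (2n)!/(n!(n+1)!), so C_{19} = 38!/(19! x 20!) = C(38,19)/20 = 35345263800/20.

Final answer: C_{19} = 1767263190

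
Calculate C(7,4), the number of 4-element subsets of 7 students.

C(7,4) = 7!/(4! x (7-4)!).

Final answer: C(7,4) = 35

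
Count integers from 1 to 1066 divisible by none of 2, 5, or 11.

|div by 2|=533, |div by 5|=213, |div by 11|=96.
|div by 2&5|=106, |div by 2&11|=48, |div by 5&11|=19, |div by all|=9.
By inclusion-exclusion, divisible by at least one: 533+213+96-106-48-19+9 = 678.
Not divisible by any: 1066 - 678.

Final answer: 388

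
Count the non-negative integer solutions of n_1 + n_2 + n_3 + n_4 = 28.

Stars and bars with 28 stars and 3 bars:
C(28+4-1, 4-1) = C(31,3).

Final answer: C(31,3) = 4495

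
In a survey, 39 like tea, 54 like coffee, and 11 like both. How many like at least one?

|A union B| = |A| + |B| - |A intersect B| = 39 + 54 - 11.

Final answer: 82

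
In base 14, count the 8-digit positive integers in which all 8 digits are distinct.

The leading digit has 13 choices (anything but zero); the next has 13 (anything but the first), then 12, and so on, one fewer each time.
Total: 13 x 13 x 12 x 11 x 10 x 9 x 8 x 7.

Final answer: 112432320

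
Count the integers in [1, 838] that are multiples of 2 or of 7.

Multiples of 2: 419. Multiples of 7: 119. Of both (lcm=14): 59.
By inclusion-exclusion: 419 + 119 - 59.

Final answer: 479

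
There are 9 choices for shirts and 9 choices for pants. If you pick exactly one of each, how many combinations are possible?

By the multiplication principle: 9 x 9.

Final answer: 81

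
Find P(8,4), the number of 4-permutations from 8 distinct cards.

P(8,4) = 8!/(8-4)! = 8!/4!.

Final answer: P(8,4) = 1680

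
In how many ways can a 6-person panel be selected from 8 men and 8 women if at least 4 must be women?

Sum over valid woman counts:
C(8,4)C(8,2) = 1960
C(8,5)C(8,1) = 448
C(8,6)C(8,0) = 28
Total: 1960 + 448 + 28.

Final answer: 2436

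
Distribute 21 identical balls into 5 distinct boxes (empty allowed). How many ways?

Stars and bars: C(n+k-1, k-1) = C(25,4).

Final answer: C(25,4) = 12650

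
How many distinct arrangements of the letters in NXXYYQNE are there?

Letters (E:1, N:2, Q:1, X:2, Y:2). Total letters: 8.
Permutations = 8!/(2! x 2! x 2!).

Final answer: 5040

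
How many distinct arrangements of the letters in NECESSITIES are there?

Letters (C:1, E:3, I:2, N:1, S:3, T:1). Total letters: 11.
Permutations = 11!/(3! x 3! x 2!).

Final answer: 554400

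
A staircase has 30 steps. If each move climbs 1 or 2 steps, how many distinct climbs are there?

Let f(n) be the number of climbs. Removing the last move (1 or 2 steps) gives f(n) = f(n-1) + f(n-2); base cases f(1)=1, f(2)=2.
Iterating the recurrence: f(1)=1, f(2)=2, f(3)=3, f(4)=5, f(5)=8, f(6)=13, f(7)=21, f(8)=34, f(9)=55, f(10)=89, f(11)=144, f(12)=233, f(13)=377, f(14)=610, f(15)=987, f(16)=1597, f(17)=2584, f(18)=4181, f(19)=6765, f(20)=10946, f(21)=17711, f(22)=28657, f(23)=46368, f(24)=75025, f(25)=121393, f(26)=196418, f(27)=317811, f(28)=514229, f(29)=832040, f(30)=1346269.

Final answer: 1346269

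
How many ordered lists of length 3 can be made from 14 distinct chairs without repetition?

P(14,3) = 14!/(14-3)! = 14!/11!.

Final answer: P(14,3) = 2184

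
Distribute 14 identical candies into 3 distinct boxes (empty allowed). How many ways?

Stars and bars: C(n+k-1, k-1) = C(16,2).

Final answer: C(16,2) = 120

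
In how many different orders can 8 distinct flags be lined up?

The number of ways to arrange 8 distinct objects is 8!.

Final answer: 8! = 40320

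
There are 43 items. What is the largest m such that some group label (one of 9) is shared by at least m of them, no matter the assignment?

There are 9 possible values for group label (one of 9). With 43 items and 9 categories, by pigeonhole: ceiling(43/9).

Final answer: 5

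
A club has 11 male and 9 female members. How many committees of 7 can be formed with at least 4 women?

Sum over valid woman counts:
C(9,4)C(11,3) = 20790
C(9,5)C(11,2) = 6930
C(9,6)C(11,1) = 924
C(9,7)C(11,0) = 36
Total: 20790 + 6930 + 924 + 36.

Final answer: 28680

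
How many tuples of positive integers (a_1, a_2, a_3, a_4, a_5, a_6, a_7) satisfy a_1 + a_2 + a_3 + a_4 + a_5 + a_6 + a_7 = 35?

Substitute a'_i = a_i - 1 (so a'_i >= 0). Then sum a'_i = 35 - 7 = 28.
Stars and bars: C(28+7-1, 7-1) = C(34,6).

Final answer: C(34,6) = 1344904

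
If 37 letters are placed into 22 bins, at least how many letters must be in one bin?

By the pigeonhole principle: ceiling(37/22).

Final answer: 2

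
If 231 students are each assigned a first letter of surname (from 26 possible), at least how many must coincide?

There are 26 possible values for first letter of surname. With 231 students and 26 categories, by pigeonhole: ceiling(231/26).

Final answer: 9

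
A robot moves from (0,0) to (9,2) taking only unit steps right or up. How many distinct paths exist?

Each path has 9 right steps and 2 up steps in some order (11 steps total).
Choose which 2 of the 11 steps are up: C(11,2).

Final answer: C(11,2) = 55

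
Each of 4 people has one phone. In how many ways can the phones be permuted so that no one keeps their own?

D(n) = (n-1)(D(n-1) + D(n-2)), D(0)=1, D(1)=0.
D(2) = 1 x (0 + 1) = 1
D(3) = 2 x (1 + 0) = 2
D(4) = 3 x (D(3) + D(2)) = 3 x (2 + 1)

Final answer: D(4) = 9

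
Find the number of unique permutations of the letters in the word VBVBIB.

Letters (B:3, I:1, V:2). Total letters: 6.
Permutations = 6!/(3! x 2!).

Final answer: 60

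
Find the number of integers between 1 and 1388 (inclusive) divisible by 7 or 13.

Multiples of 7: 198. Multiples of 13: 106. Of both (lcm=91): 15.
By inclusion-exclusion: 198 + 106 - 15.

Final answer: 289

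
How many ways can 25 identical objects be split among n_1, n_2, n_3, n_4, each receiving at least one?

Substitute n'_i = n_i - 1 (so n'_i >= 0). Then sum n'_i = 25 - 4 = 21.
Stars and bars: C(21+4-1, 4-1) = C(24,3).

Final answer: C(24,3) = 2024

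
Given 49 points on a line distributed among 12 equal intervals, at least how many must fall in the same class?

By pigeonhole with 49 objects and 12 categories: ceiling(49/12).

Final answer: 5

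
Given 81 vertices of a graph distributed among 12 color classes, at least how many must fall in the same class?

By pigeonhole with 81 objects and 12 categories: ceiling(81/12).

Final answer: 7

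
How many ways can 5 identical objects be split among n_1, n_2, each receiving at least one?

Substitute n'_i = n_i - 1 (so n'_i >= 0). Then sum n'_i = 5 - 2 = 3.
Stars and bars: C(3+2-1, 2-1) = C(4,1).

Final answer: C(4,1) = 4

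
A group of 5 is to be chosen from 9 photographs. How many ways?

C(9,5) = 9!/(5! x 4!).

Final answer: \binom{9}{5} = 126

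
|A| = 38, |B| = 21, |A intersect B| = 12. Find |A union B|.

|A union B| = |A| + |B| - |A intersect B| = 38 + 21 - 12.

Final answer: 47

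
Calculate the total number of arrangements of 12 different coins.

The number of ways to arrange 12 distinct objects is 12!.

Final answer: 12! = 479001600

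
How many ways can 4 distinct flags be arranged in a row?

The number of ways to arrange 4 distinct objects is 4!.

Final answer: 4! = 24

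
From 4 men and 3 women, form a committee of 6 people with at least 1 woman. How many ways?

Sum over valid woman counts:
C(3,2)C(4,4) = 3
C(3,3)C(4,3) = 4
Total: 3 + 4.

Final answer: 7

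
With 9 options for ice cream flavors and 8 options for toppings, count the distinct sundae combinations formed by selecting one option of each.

By the multiplication principle: 9 x 8.

Final answer: 72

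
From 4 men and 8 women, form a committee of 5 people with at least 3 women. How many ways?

Sum over valid woman counts:
C(8,3)C(4,2) = 336
C(8,4)C(4,1) = 280
C(8,5)C(4,0) = 56
Total: 336 + 280 + 56.

Final answer: 672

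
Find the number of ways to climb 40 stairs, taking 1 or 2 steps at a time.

Let f(n) count the ways. The last step is size 1 or 2, so f(n) = f(n-1) + f(n-2) with f(1)=1, f(2)=2.
Building up term by term: f(1)=1, f(2)=2, f(3)=3, f(4)=5, f(5)=8, f(6)=13, f(7)=21, f(8)=34, f(9)=55, f(10)=89, f(11)=144, f(12)=233, f(13)=377, f(14)=610, f(15)=987, f(16)=1597, f(17)=2584, f(18)=4181, f(19)=6765, f(20)=10946, f(21)=17711, f(22)=28657, f(23)=46368, f(24)=75025, f(25)=121393, f(26)=196418, f(27)=317811, f(28)=514229, f(29)=832040, f(30)=1346269, f(31)=2178309, f(32)=3524578, f(33)=5702887, f(34)=9227465, f(35)=14930352, f(36)=24157817, f(37)=39088169, f(38)=63245986, f(39)=102334155, f(40)=165580141.

Final answer: 165580141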